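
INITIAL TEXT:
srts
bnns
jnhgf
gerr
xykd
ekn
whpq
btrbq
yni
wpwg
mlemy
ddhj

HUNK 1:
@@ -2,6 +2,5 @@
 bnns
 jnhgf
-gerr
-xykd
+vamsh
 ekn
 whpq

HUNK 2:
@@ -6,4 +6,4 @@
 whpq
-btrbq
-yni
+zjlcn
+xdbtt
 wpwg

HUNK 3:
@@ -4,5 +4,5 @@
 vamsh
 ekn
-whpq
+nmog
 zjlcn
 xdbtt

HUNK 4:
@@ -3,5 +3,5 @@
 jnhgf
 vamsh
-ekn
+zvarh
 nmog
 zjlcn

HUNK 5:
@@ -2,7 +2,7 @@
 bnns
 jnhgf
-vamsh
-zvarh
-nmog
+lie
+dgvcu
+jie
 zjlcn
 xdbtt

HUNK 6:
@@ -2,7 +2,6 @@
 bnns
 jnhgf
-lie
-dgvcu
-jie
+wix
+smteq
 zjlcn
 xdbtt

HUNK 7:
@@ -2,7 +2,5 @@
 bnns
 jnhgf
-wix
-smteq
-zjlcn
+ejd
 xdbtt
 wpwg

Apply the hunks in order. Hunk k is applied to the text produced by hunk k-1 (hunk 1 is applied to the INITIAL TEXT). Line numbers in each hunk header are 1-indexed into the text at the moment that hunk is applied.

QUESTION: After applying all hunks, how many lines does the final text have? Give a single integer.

Answer: 8

Derivation:
Hunk 1: at line 2 remove [gerr,xykd] add [vamsh] -> 11 lines: srts bnns jnhgf vamsh ekn whpq btrbq yni wpwg mlemy ddhj
Hunk 2: at line 6 remove [btrbq,yni] add [zjlcn,xdbtt] -> 11 lines: srts bnns jnhgf vamsh ekn whpq zjlcn xdbtt wpwg mlemy ddhj
Hunk 3: at line 4 remove [whpq] add [nmog] -> 11 lines: srts bnns jnhgf vamsh ekn nmog zjlcn xdbtt wpwg mlemy ddhj
Hunk 4: at line 3 remove [ekn] add [zvarh] -> 11 lines: srts bnns jnhgf vamsh zvarh nmog zjlcn xdbtt wpwg mlemy ddhj
Hunk 5: at line 2 remove [vamsh,zvarh,nmog] add [lie,dgvcu,jie] -> 11 lines: srts bnns jnhgf lie dgvcu jie zjlcn xdbtt wpwg mlemy ddhj
Hunk 6: at line 2 remove [lie,dgvcu,jie] add [wix,smteq] -> 10 lines: srts bnns jnhgf wix smteq zjlcn xdbtt wpwg mlemy ddhj
Hunk 7: at line 2 remove [wix,smteq,zjlcn] add [ejd] -> 8 lines: srts bnns jnhgf ejd xdbtt wpwg mlemy ddhj
Final line count: 8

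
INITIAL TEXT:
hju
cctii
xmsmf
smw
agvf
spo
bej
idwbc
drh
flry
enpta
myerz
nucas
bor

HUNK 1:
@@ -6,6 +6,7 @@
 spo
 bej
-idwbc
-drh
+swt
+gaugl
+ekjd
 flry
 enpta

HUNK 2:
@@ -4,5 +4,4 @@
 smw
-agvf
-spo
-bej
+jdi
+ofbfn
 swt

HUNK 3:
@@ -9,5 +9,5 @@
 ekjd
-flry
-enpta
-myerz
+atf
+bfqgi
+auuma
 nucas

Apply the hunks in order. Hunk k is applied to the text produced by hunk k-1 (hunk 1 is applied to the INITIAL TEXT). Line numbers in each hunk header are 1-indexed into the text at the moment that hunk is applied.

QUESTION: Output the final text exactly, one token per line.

Answer: hju
cctii
xmsmf
smw
jdi
ofbfn
swt
gaugl
ekjd
atf
bfqgi
auuma
nucas
bor

Derivation:
Hunk 1: at line 6 remove [idwbc,drh] add [swt,gaugl,ekjd] -> 15 lines: hju cctii xmsmf smw agvf spo bej swt gaugl ekjd flry enpta myerz nucas bor
Hunk 2: at line 4 remove [agvf,spo,bej] add [jdi,ofbfn] -> 14 lines: hju cctii xmsmf smw jdi ofbfn swt gaugl ekjd flry enpta myerz nucas bor
Hunk 3: at line 9 remove [flry,enpta,myerz] add [atf,bfqgi,auuma] -> 14 lines: hju cctii xmsmf smw jdi ofbfn swt gaugl ekjd atf bfqgi auuma nucas bor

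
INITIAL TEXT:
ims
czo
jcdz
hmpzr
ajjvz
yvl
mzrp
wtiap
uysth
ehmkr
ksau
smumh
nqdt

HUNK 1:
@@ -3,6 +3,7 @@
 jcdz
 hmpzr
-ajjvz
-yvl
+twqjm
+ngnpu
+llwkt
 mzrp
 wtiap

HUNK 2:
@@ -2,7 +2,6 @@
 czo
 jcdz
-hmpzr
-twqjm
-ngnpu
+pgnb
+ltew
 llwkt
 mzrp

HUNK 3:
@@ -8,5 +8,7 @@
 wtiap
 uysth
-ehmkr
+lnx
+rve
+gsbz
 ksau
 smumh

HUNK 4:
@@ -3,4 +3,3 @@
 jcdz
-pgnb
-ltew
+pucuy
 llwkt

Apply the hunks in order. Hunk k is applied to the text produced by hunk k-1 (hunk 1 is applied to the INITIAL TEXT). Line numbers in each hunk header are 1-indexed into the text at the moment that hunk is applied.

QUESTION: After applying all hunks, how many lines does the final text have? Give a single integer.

Hunk 1: at line 3 remove [ajjvz,yvl] add [twqjm,ngnpu,llwkt] -> 14 lines: ims czo jcdz hmpzr twqjm ngnpu llwkt mzrp wtiap uysth ehmkr ksau smumh nqdt
Hunk 2: at line 2 remove [hmpzr,twqjm,ngnpu] add [pgnb,ltew] -> 13 lines: ims czo jcdz pgnb ltew llwkt mzrp wtiap uysth ehmkr ksau smumh nqdt
Hunk 3: at line 8 remove [ehmkr] add [lnx,rve,gsbz] -> 15 lines: ims czo jcdz pgnb ltew llwkt mzrp wtiap uysth lnx rve gsbz ksau smumh nqdt
Hunk 4: at line 3 remove [pgnb,ltew] add [pucuy] -> 14 lines: ims czo jcdz pucuy llwkt mzrp wtiap uysth lnx rve gsbz ksau smumh nqdt
Final line count: 14

Answer: 14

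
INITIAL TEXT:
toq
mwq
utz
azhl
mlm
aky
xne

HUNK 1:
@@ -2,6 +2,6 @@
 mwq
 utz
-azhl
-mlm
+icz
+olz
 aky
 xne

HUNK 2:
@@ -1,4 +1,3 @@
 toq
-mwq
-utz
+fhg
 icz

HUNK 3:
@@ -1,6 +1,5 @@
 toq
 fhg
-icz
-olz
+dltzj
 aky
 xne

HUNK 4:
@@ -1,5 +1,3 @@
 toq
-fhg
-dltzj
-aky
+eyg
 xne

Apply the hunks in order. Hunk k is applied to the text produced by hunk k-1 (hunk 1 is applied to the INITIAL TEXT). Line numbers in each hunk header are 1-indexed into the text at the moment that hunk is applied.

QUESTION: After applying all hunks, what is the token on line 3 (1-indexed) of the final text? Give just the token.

Answer: xne

Derivation:
Hunk 1: at line 2 remove [azhl,mlm] add [icz,olz] -> 7 lines: toq mwq utz icz olz aky xne
Hunk 2: at line 1 remove [mwq,utz] add [fhg] -> 6 lines: toq fhg icz olz aky xne
Hunk 3: at line 1 remove [icz,olz] add [dltzj] -> 5 lines: toq fhg dltzj aky xne
Hunk 4: at line 1 remove [fhg,dltzj,aky] add [eyg] -> 3 lines: toq eyg xne
Final line 3: xne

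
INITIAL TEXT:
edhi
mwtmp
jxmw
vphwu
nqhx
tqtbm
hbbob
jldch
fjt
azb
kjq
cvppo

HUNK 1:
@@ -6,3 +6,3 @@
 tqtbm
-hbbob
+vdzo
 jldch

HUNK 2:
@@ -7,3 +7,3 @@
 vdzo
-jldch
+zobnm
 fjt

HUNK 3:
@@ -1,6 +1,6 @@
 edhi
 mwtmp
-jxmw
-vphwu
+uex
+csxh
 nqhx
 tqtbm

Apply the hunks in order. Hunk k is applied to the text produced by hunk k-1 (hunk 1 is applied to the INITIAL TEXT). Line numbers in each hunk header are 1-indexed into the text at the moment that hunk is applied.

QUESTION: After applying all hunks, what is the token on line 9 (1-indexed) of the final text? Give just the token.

Hunk 1: at line 6 remove [hbbob] add [vdzo] -> 12 lines: edhi mwtmp jxmw vphwu nqhx tqtbm vdzo jldch fjt azb kjq cvppo
Hunk 2: at line 7 remove [jldch] add [zobnm] -> 12 lines: edhi mwtmp jxmw vphwu nqhx tqtbm vdzo zobnm fjt azb kjq cvppo
Hunk 3: at line 1 remove [jxmw,vphwu] add [uex,csxh] -> 12 lines: edhi mwtmp uex csxh nqhx tqtbm vdzo zobnm fjt azb kjq cvppo
Final line 9: fjt

Answer: fjt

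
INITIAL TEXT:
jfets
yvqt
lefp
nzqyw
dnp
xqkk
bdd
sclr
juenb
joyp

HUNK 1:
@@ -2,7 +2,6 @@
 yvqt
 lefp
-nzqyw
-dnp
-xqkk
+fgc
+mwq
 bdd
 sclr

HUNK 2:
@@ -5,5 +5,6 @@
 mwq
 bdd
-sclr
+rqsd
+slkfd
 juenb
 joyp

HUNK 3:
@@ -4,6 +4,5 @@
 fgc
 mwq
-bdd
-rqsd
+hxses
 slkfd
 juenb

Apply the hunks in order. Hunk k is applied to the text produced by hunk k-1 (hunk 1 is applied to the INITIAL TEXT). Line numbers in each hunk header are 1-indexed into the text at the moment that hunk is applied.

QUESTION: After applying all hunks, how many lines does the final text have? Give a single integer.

Answer: 9

Derivation:
Hunk 1: at line 2 remove [nzqyw,dnp,xqkk] add [fgc,mwq] -> 9 lines: jfets yvqt lefp fgc mwq bdd sclr juenb joyp
Hunk 2: at line 5 remove [sclr] add [rqsd,slkfd] -> 10 lines: jfets yvqt lefp fgc mwq bdd rqsd slkfd juenb joyp
Hunk 3: at line 4 remove [bdd,rqsd] add [hxses] -> 9 lines: jfets yvqt lefp fgc mwq hxses slkfd juenb joyp
Final line count: 9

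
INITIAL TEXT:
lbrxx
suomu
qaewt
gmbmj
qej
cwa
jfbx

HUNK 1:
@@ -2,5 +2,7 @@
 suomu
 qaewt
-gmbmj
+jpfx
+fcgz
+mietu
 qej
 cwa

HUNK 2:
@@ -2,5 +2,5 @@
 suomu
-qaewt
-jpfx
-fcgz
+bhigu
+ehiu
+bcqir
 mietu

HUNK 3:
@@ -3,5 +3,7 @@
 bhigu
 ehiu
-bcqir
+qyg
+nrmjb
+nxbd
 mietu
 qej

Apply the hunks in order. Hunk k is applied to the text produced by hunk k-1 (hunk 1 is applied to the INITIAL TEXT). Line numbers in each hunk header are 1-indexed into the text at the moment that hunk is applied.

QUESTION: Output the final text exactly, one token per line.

Hunk 1: at line 2 remove [gmbmj] add [jpfx,fcgz,mietu] -> 9 lines: lbrxx suomu qaewt jpfx fcgz mietu qej cwa jfbx
Hunk 2: at line 2 remove [qaewt,jpfx,fcgz] add [bhigu,ehiu,bcqir] -> 9 lines: lbrxx suomu bhigu ehiu bcqir mietu qej cwa jfbx
Hunk 3: at line 3 remove [bcqir] add [qyg,nrmjb,nxbd] -> 11 lines: lbrxx suomu bhigu ehiu qyg nrmjb nxbd mietu qej cwa jfbx

Answer: lbrxx
suomu
bhigu
ehiu
qyg
nrmjb
nxbd
mietu
qej
cwa
jfbx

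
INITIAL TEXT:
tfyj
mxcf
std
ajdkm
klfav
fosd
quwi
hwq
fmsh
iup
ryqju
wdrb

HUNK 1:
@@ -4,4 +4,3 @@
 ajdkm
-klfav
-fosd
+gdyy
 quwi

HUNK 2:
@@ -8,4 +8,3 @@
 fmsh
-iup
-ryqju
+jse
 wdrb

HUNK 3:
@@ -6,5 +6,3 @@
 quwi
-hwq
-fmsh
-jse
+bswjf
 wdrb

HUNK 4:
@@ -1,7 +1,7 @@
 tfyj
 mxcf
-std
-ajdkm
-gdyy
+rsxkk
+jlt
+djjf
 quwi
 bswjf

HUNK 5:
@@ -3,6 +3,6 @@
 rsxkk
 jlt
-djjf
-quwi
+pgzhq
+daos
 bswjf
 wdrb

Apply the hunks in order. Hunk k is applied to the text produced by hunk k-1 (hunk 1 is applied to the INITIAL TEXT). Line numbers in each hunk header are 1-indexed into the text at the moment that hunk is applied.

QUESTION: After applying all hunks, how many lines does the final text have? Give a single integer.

Hunk 1: at line 4 remove [klfav,fosd] add [gdyy] -> 11 lines: tfyj mxcf std ajdkm gdyy quwi hwq fmsh iup ryqju wdrb
Hunk 2: at line 8 remove [iup,ryqju] add [jse] -> 10 lines: tfyj mxcf std ajdkm gdyy quwi hwq fmsh jse wdrb
Hunk 3: at line 6 remove [hwq,fmsh,jse] add [bswjf] -> 8 lines: tfyj mxcf std ajdkm gdyy quwi bswjf wdrb
Hunk 4: at line 1 remove [std,ajdkm,gdyy] add [rsxkk,jlt,djjf] -> 8 lines: tfyj mxcf rsxkk jlt djjf quwi bswjf wdrb
Hunk 5: at line 3 remove [djjf,quwi] add [pgzhq,daos] -> 8 lines: tfyj mxcf rsxkk jlt pgzhq daos bswjf wdrb
Final line count: 8

Answer: 8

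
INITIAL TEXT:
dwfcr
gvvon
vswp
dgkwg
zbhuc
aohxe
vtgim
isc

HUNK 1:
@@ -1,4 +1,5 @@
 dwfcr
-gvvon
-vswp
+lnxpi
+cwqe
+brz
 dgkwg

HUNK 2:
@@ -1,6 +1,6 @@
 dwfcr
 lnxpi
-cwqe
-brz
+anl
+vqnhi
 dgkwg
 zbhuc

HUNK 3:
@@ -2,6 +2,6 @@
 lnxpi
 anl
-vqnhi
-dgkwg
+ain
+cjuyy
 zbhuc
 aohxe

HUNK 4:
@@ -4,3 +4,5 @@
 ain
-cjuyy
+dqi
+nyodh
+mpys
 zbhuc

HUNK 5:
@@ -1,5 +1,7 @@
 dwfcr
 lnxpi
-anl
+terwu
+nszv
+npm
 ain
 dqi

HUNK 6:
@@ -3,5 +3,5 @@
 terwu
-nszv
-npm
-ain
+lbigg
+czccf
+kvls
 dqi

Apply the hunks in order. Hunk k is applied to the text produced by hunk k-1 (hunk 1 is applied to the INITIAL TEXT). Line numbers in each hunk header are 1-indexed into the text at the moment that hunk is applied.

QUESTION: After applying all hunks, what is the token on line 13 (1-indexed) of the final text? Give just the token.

Hunk 1: at line 1 remove [gvvon,vswp] add [lnxpi,cwqe,brz] -> 9 lines: dwfcr lnxpi cwqe brz dgkwg zbhuc aohxe vtgim isc
Hunk 2: at line 1 remove [cwqe,brz] add [anl,vqnhi] -> 9 lines: dwfcr lnxpi anl vqnhi dgkwg zbhuc aohxe vtgim isc
Hunk 3: at line 2 remove [vqnhi,dgkwg] add [ain,cjuyy] -> 9 lines: dwfcr lnxpi anl ain cjuyy zbhuc aohxe vtgim isc
Hunk 4: at line 4 remove [cjuyy] add [dqi,nyodh,mpys] -> 11 lines: dwfcr lnxpi anl ain dqi nyodh mpys zbhuc aohxe vtgim isc
Hunk 5: at line 1 remove [anl] add [terwu,nszv,npm] -> 13 lines: dwfcr lnxpi terwu nszv npm ain dqi nyodh mpys zbhuc aohxe vtgim isc
Hunk 6: at line 3 remove [nszv,npm,ain] add [lbigg,czccf,kvls] -> 13 lines: dwfcr lnxpi terwu lbigg czccf kvls dqi nyodh mpys zbhuc aohxe vtgim isc
Final line 13: isc

Answer: isc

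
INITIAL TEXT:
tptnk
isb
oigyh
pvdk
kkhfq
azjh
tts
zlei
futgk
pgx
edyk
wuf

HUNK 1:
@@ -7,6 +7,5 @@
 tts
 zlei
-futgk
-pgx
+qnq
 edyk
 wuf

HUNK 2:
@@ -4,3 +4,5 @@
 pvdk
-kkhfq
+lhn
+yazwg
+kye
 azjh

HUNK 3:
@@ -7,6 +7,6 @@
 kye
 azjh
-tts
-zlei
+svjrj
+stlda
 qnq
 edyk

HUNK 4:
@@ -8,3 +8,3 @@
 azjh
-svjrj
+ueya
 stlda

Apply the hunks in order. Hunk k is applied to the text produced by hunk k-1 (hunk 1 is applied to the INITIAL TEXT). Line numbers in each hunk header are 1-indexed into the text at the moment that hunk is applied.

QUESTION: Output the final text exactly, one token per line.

Hunk 1: at line 7 remove [futgk,pgx] add [qnq] -> 11 lines: tptnk isb oigyh pvdk kkhfq azjh tts zlei qnq edyk wuf
Hunk 2: at line 4 remove [kkhfq] add [lhn,yazwg,kye] -> 13 lines: tptnk isb oigyh pvdk lhn yazwg kye azjh tts zlei qnq edyk wuf
Hunk 3: at line 7 remove [tts,zlei] add [svjrj,stlda] -> 13 lines: tptnk isb oigyh pvdk lhn yazwg kye azjh svjrj stlda qnq edyk wuf
Hunk 4: at line 8 remove [svjrj] add [ueya] -> 13 lines: tptnk isb oigyh pvdk lhn yazwg kye azjh ueya stlda qnq edyk wuf

Answer: tptnk
isb
oigyh
pvdk
lhn
yazwg
kye
azjh
ueya
stlda
qnq
edyk
wuf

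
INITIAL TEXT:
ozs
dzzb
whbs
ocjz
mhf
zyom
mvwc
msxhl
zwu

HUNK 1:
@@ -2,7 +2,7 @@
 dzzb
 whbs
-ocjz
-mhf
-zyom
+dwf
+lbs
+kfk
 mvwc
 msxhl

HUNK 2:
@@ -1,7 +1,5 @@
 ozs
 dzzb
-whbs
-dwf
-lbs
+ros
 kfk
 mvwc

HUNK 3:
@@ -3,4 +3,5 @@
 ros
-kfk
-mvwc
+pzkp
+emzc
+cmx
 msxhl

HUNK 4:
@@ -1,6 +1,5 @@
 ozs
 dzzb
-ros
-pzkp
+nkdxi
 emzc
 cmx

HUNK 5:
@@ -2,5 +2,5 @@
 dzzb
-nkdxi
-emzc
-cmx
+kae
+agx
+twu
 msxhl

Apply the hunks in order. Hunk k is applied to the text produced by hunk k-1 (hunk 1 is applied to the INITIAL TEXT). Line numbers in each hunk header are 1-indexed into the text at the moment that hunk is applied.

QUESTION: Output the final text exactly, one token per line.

Answer: ozs
dzzb
kae
agx
twu
msxhl
zwu

Derivation:
Hunk 1: at line 2 remove [ocjz,mhf,zyom] add [dwf,lbs,kfk] -> 9 lines: ozs dzzb whbs dwf lbs kfk mvwc msxhl zwu
Hunk 2: at line 1 remove [whbs,dwf,lbs] add [ros] -> 7 lines: ozs dzzb ros kfk mvwc msxhl zwu
Hunk 3: at line 3 remove [kfk,mvwc] add [pzkp,emzc,cmx] -> 8 lines: ozs dzzb ros pzkp emzc cmx msxhl zwu
Hunk 4: at line 1 remove [ros,pzkp] add [nkdxi] -> 7 lines: ozs dzzb nkdxi emzc cmx msxhl zwu
Hunk 5: at line 2 remove [nkdxi,emzc,cmx] add [kae,agx,twu] -> 7 lines: ozs dzzb kae agx twu msxhl zwu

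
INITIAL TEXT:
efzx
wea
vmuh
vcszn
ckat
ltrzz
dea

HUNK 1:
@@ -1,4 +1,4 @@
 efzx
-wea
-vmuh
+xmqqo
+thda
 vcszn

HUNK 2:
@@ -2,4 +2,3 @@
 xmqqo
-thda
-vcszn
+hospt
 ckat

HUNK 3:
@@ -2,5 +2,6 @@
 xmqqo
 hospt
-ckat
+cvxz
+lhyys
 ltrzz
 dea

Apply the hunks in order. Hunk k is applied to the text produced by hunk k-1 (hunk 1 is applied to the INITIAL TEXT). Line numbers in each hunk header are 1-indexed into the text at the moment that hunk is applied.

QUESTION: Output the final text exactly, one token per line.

Answer: efzx
xmqqo
hospt
cvxz
lhyys
ltrzz
dea

Derivation:
Hunk 1: at line 1 remove [wea,vmuh] add [xmqqo,thda] -> 7 lines: efzx xmqqo thda vcszn ckat ltrzz dea
Hunk 2: at line 2 remove [thda,vcszn] add [hospt] -> 6 lines: efzx xmqqo hospt ckat ltrzz dea
Hunk 3: at line 2 remove [ckat] add [cvxz,lhyys] -> 7 lines: efzx xmqqo hospt cvxz lhyys ltrzz dea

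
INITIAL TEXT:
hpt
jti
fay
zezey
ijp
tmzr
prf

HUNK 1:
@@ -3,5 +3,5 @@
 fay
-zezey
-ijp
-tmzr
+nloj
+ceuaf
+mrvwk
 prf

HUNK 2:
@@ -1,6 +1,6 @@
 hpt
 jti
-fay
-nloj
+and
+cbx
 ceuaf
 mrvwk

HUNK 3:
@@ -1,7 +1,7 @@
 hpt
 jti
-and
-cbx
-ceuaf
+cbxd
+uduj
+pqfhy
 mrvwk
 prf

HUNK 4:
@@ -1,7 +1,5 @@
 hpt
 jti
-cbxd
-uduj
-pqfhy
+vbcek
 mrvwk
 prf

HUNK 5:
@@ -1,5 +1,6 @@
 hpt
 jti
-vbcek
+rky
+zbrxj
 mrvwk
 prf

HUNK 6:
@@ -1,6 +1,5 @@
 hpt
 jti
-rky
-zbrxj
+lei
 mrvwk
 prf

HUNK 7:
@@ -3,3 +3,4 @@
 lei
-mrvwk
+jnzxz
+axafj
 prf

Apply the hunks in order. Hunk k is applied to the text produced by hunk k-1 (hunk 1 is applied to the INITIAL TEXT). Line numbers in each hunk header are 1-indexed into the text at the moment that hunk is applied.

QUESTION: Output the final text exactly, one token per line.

Answer: hpt
jti
lei
jnzxz
axafj
prf

Derivation:
Hunk 1: at line 3 remove [zezey,ijp,tmzr] add [nloj,ceuaf,mrvwk] -> 7 lines: hpt jti fay nloj ceuaf mrvwk prf
Hunk 2: at line 1 remove [fay,nloj] add [and,cbx] -> 7 lines: hpt jti and cbx ceuaf mrvwk prf
Hunk 3: at line 1 remove [and,cbx,ceuaf] add [cbxd,uduj,pqfhy] -> 7 lines: hpt jti cbxd uduj pqfhy mrvwk prf
Hunk 4: at line 1 remove [cbxd,uduj,pqfhy] add [vbcek] -> 5 lines: hpt jti vbcek mrvwk prf
Hunk 5: at line 1 remove [vbcek] add [rky,zbrxj] -> 6 lines: hpt jti rky zbrxj mrvwk prf
Hunk 6: at line 1 remove [rky,zbrxj] add [lei] -> 5 lines: hpt jti lei mrvwk prf
Hunk 7: at line 3 remove [mrvwk] add [jnzxz,axafj] -> 6 lines: hpt jti lei jnzxz axafj prf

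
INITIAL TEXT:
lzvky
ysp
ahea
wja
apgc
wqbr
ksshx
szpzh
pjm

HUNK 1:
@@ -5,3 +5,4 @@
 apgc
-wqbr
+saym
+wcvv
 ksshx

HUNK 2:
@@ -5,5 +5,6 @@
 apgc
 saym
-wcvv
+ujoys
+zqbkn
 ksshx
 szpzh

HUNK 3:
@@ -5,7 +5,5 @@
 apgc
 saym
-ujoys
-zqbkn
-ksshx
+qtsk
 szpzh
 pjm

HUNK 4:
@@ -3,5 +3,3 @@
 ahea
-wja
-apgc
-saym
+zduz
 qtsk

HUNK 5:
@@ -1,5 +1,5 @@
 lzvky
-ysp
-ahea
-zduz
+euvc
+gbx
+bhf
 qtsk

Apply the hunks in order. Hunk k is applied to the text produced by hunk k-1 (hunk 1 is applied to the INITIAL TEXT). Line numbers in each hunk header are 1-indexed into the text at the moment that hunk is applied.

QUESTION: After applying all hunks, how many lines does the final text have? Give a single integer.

Answer: 7

Derivation:
Hunk 1: at line 5 remove [wqbr] add [saym,wcvv] -> 10 lines: lzvky ysp ahea wja apgc saym wcvv ksshx szpzh pjm
Hunk 2: at line 5 remove [wcvv] add [ujoys,zqbkn] -> 11 lines: lzvky ysp ahea wja apgc saym ujoys zqbkn ksshx szpzh pjm
Hunk 3: at line 5 remove [ujoys,zqbkn,ksshx] add [qtsk] -> 9 lines: lzvky ysp ahea wja apgc saym qtsk szpzh pjm
Hunk 4: at line 3 remove [wja,apgc,saym] add [zduz] -> 7 lines: lzvky ysp ahea zduz qtsk szpzh pjm
Hunk 5: at line 1 remove [ysp,ahea,zduz] add [euvc,gbx,bhf] -> 7 lines: lzvky euvc gbx bhf qtsk szpzh pjm
Final line count: 7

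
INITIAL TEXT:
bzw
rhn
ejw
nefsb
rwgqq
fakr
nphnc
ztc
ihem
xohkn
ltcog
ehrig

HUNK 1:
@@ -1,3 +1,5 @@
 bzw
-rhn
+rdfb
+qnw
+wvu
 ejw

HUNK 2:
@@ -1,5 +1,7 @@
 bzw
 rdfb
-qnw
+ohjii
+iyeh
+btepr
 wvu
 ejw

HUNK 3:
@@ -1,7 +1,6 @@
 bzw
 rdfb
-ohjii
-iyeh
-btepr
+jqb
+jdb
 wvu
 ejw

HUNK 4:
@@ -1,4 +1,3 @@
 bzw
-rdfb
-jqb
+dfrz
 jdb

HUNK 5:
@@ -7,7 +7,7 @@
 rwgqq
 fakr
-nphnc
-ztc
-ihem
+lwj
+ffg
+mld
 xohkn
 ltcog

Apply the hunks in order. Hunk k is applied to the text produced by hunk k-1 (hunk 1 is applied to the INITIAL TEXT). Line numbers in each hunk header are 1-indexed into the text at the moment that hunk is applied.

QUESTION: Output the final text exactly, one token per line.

Answer: bzw
dfrz
jdb
wvu
ejw
nefsb
rwgqq
fakr
lwj
ffg
mld
xohkn
ltcog
ehrig

Derivation:
Hunk 1: at line 1 remove [rhn] add [rdfb,qnw,wvu] -> 14 lines: bzw rdfb qnw wvu ejw nefsb rwgqq fakr nphnc ztc ihem xohkn ltcog ehrig
Hunk 2: at line 1 remove [qnw] add [ohjii,iyeh,btepr] -> 16 lines: bzw rdfb ohjii iyeh btepr wvu ejw nefsb rwgqq fakr nphnc ztc ihem xohkn ltcog ehrig
Hunk 3: at line 1 remove [ohjii,iyeh,btepr] add [jqb,jdb] -> 15 lines: bzw rdfb jqb jdb wvu ejw nefsb rwgqq fakr nphnc ztc ihem xohkn ltcog ehrig
Hunk 4: at line 1 remove [rdfb,jqb] add [dfrz] -> 14 lines: bzw dfrz jdb wvu ejw nefsb rwgqq fakr nphnc ztc ihem xohkn ltcog ehrig
Hunk 5: at line 7 remove [nphnc,ztc,ihem] add [lwj,ffg,mld] -> 14 lines: bzw dfrz jdb wvu ejw nefsb rwgqq fakr lwj ffg mld xohkn ltcog ehrig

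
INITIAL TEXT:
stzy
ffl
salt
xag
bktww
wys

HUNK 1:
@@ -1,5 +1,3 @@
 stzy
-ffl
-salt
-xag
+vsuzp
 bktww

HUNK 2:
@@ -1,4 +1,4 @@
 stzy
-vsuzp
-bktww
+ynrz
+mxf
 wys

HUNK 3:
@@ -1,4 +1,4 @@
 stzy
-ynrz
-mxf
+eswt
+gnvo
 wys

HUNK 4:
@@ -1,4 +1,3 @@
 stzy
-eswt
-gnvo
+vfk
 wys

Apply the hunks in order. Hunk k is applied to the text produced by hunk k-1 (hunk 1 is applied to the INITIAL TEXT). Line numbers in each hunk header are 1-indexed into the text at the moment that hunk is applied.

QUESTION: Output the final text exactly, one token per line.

Hunk 1: at line 1 remove [ffl,salt,xag] add [vsuzp] -> 4 lines: stzy vsuzp bktww wys
Hunk 2: at line 1 remove [vsuzp,bktww] add [ynrz,mxf] -> 4 lines: stzy ynrz mxf wys
Hunk 3: at line 1 remove [ynrz,mxf] add [eswt,gnvo] -> 4 lines: stzy eswt gnvo wys
Hunk 4: at line 1 remove [eswt,gnvo] add [vfk] -> 3 lines: stzy vfk wys

Answer: stzy
vfk
wys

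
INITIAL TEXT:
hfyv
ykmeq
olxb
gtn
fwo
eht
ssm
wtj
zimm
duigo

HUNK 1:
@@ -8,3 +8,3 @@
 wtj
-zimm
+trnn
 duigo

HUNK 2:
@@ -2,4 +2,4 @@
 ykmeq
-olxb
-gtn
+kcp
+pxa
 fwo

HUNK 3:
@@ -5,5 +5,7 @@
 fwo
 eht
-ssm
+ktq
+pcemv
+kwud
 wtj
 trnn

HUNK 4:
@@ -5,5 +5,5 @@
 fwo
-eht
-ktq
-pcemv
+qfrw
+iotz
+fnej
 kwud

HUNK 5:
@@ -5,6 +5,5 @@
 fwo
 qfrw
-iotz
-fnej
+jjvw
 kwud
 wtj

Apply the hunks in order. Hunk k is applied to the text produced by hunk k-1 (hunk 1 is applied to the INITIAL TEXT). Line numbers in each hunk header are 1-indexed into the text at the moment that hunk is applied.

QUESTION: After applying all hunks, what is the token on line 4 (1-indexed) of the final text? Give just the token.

Answer: pxa

Derivation:
Hunk 1: at line 8 remove [zimm] add [trnn] -> 10 lines: hfyv ykmeq olxb gtn fwo eht ssm wtj trnn duigo
Hunk 2: at line 2 remove [olxb,gtn] add [kcp,pxa] -> 10 lines: hfyv ykmeq kcp pxa fwo eht ssm wtj trnn duigo
Hunk 3: at line 5 remove [ssm] add [ktq,pcemv,kwud] -> 12 lines: hfyv ykmeq kcp pxa fwo eht ktq pcemv kwud wtj trnn duigo
Hunk 4: at line 5 remove [eht,ktq,pcemv] add [qfrw,iotz,fnej] -> 12 lines: hfyv ykmeq kcp pxa fwo qfrw iotz fnej kwud wtj trnn duigo
Hunk 5: at line 5 remove [iotz,fnej] add [jjvw] -> 11 lines: hfyv ykmeq kcp pxa fwo qfrw jjvw kwud wtj trnn duigo
Final line 4: pxa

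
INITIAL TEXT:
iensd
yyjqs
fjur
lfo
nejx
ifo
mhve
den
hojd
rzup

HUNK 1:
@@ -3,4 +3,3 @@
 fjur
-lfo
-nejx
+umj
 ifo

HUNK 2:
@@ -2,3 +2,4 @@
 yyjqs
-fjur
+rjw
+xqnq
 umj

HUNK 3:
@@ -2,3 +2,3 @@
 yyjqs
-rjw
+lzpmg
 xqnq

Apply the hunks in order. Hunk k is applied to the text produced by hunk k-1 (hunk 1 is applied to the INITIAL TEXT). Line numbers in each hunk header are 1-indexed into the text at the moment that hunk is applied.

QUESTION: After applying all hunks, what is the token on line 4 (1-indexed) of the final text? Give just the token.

Hunk 1: at line 3 remove [lfo,nejx] add [umj] -> 9 lines: iensd yyjqs fjur umj ifo mhve den hojd rzup
Hunk 2: at line 2 remove [fjur] add [rjw,xqnq] -> 10 lines: iensd yyjqs rjw xqnq umj ifo mhve den hojd rzup
Hunk 3: at line 2 remove [rjw] add [lzpmg] -> 10 lines: iensd yyjqs lzpmg xqnq umj ifo mhve den hojd rzup
Final line 4: xqnq

Answer: xqnq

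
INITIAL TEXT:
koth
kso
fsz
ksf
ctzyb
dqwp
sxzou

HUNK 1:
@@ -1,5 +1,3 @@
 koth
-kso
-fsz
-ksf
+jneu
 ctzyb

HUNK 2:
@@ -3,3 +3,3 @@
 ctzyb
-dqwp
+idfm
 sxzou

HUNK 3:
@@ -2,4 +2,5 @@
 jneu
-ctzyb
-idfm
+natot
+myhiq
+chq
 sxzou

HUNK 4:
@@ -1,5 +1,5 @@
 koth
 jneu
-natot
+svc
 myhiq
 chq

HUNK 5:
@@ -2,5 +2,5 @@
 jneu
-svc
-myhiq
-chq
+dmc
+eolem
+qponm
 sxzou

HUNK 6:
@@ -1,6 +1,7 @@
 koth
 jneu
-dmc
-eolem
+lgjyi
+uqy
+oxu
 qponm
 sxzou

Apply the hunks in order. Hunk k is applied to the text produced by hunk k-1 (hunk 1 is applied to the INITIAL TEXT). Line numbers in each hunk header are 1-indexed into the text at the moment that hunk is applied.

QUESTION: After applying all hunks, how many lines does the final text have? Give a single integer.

Hunk 1: at line 1 remove [kso,fsz,ksf] add [jneu] -> 5 lines: koth jneu ctzyb dqwp sxzou
Hunk 2: at line 3 remove [dqwp] add [idfm] -> 5 lines: koth jneu ctzyb idfm sxzou
Hunk 3: at line 2 remove [ctzyb,idfm] add [natot,myhiq,chq] -> 6 lines: koth jneu natot myhiq chq sxzou
Hunk 4: at line 1 remove [natot] add [svc] -> 6 lines: koth jneu svc myhiq chq sxzou
Hunk 5: at line 2 remove [svc,myhiq,chq] add [dmc,eolem,qponm] -> 6 lines: koth jneu dmc eolem qponm sxzou
Hunk 6: at line 1 remove [dmc,eolem] add [lgjyi,uqy,oxu] -> 7 lines: koth jneu lgjyi uqy oxu qponm sxzou
Final line count: 7

Answer: 7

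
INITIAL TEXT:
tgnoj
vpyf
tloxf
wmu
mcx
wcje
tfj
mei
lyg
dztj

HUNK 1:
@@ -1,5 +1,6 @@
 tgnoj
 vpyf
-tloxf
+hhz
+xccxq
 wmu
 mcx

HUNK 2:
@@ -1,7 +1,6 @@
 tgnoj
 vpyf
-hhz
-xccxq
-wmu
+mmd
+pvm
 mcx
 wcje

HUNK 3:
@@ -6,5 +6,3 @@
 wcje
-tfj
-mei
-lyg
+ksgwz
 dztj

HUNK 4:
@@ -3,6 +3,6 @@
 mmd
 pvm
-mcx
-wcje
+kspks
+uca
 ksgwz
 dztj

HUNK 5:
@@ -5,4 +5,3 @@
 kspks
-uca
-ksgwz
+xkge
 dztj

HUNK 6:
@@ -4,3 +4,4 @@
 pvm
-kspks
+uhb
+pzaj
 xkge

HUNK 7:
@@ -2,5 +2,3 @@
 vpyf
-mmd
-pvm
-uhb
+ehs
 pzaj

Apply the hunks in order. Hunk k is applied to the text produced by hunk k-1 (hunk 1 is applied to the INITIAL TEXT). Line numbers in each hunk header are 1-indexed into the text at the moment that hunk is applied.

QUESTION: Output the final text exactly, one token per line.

Answer: tgnoj
vpyf
ehs
pzaj
xkge
dztj

Derivation:
Hunk 1: at line 1 remove [tloxf] add [hhz,xccxq] -> 11 lines: tgnoj vpyf hhz xccxq wmu mcx wcje tfj mei lyg dztj
Hunk 2: at line 1 remove [hhz,xccxq,wmu] add [mmd,pvm] -> 10 lines: tgnoj vpyf mmd pvm mcx wcje tfj mei lyg dztj
Hunk 3: at line 6 remove [tfj,mei,lyg] add [ksgwz] -> 8 lines: tgnoj vpyf mmd pvm mcx wcje ksgwz dztj
Hunk 4: at line 3 remove [mcx,wcje] add [kspks,uca] -> 8 lines: tgnoj vpyf mmd pvm kspks uca ksgwz dztj
Hunk 5: at line 5 remove [uca,ksgwz] add [xkge] -> 7 lines: tgnoj vpyf mmd pvm kspks xkge dztj
Hunk 6: at line 4 remove [kspks] add [uhb,pzaj] -> 8 lines: tgnoj vpyf mmd pvm uhb pzaj xkge dztj
Hunk 7: at line 2 remove [mmd,pvm,uhb] add [ehs] -> 6 lines: tgnoj vpyf ehs pzaj xkge dztj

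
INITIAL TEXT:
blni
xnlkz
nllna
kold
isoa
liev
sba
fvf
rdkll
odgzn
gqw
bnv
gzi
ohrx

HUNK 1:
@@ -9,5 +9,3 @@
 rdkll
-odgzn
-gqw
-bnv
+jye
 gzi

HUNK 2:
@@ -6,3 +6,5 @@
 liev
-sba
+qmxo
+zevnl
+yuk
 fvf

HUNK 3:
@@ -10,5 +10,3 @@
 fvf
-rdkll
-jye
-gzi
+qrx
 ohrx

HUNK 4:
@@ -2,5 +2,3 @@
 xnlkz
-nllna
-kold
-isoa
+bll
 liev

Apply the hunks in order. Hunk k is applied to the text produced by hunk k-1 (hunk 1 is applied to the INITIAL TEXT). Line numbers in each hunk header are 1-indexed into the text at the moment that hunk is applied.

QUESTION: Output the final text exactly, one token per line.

Answer: blni
xnlkz
bll
liev
qmxo
zevnl
yuk
fvf
qrx
ohrx

Derivation:
Hunk 1: at line 9 remove [odgzn,gqw,bnv] add [jye] -> 12 lines: blni xnlkz nllna kold isoa liev sba fvf rdkll jye gzi ohrx
Hunk 2: at line 6 remove [sba] add [qmxo,zevnl,yuk] -> 14 lines: blni xnlkz nllna kold isoa liev qmxo zevnl yuk fvf rdkll jye gzi ohrx
Hunk 3: at line 10 remove [rdkll,jye,gzi] add [qrx] -> 12 lines: blni xnlkz nllna kold isoa liev qmxo zevnl yuk fvf qrx ohrx
Hunk 4: at line 2 remove [nllna,kold,isoa] add [bll] -> 10 lines: blni xnlkz bll liev qmxo zevnl yuk fvf qrx ohrx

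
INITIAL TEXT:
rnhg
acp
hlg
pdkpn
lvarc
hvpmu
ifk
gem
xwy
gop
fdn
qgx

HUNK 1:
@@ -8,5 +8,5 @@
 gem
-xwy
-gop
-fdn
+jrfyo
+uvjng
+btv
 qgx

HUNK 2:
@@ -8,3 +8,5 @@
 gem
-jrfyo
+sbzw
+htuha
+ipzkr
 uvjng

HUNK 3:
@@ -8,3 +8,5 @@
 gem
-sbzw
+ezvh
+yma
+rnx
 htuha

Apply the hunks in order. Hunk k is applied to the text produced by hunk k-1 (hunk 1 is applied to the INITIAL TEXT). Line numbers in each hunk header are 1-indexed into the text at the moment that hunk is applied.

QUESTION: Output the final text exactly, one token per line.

Hunk 1: at line 8 remove [xwy,gop,fdn] add [jrfyo,uvjng,btv] -> 12 lines: rnhg acp hlg pdkpn lvarc hvpmu ifk gem jrfyo uvjng btv qgx
Hunk 2: at line 8 remove [jrfyo] add [sbzw,htuha,ipzkr] -> 14 lines: rnhg acp hlg pdkpn lvarc hvpmu ifk gem sbzw htuha ipzkr uvjng btv qgx
Hunk 3: at line 8 remove [sbzw] add [ezvh,yma,rnx] -> 16 lines: rnhg acp hlg pdkpn lvarc hvpmu ifk gem ezvh yma rnx htuha ipzkr uvjng btv qgx

Answer: rnhg
acp
hlg
pdkpn
lvarc
hvpmu
ifk
gem
ezvh
yma
rnx
htuha
ipzkr
uvjng
btv
qgx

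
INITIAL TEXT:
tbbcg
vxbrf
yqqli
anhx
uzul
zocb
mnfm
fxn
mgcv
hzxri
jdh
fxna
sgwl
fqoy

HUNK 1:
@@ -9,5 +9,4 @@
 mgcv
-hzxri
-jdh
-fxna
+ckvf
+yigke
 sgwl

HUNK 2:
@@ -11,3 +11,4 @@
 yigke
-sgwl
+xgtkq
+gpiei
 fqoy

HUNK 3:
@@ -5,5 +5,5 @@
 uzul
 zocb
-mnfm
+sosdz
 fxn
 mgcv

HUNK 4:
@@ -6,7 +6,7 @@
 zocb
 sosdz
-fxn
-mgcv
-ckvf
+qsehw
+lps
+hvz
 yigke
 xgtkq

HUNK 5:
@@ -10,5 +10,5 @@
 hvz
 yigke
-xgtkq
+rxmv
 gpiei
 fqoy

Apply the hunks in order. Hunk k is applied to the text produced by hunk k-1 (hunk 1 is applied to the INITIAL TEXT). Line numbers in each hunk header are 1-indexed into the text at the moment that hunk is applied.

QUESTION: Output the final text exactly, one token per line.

Hunk 1: at line 9 remove [hzxri,jdh,fxna] add [ckvf,yigke] -> 13 lines: tbbcg vxbrf yqqli anhx uzul zocb mnfm fxn mgcv ckvf yigke sgwl fqoy
Hunk 2: at line 11 remove [sgwl] add [xgtkq,gpiei] -> 14 lines: tbbcg vxbrf yqqli anhx uzul zocb mnfm fxn mgcv ckvf yigke xgtkq gpiei fqoy
Hunk 3: at line 5 remove [mnfm] add [sosdz] -> 14 lines: tbbcg vxbrf yqqli anhx uzul zocb sosdz fxn mgcv ckvf yigke xgtkq gpiei fqoy
Hunk 4: at line 6 remove [fxn,mgcv,ckvf] add [qsehw,lps,hvz] -> 14 lines: tbbcg vxbrf yqqli anhx uzul zocb sosdz qsehw lps hvz yigke xgtkq gpiei fqoy
Hunk 5: at line 10 remove [xgtkq] add [rxmv] -> 14 lines: tbbcg vxbrf yqqli anhx uzul zocb sosdz qsehw lps hvz yigke rxmv gpiei fqoy

Answer: tbbcg
vxbrf
yqqli
anhx
uzul
zocb
sosdz
qsehw
lps
hvz
yigke
rxmv
gpiei
fqoy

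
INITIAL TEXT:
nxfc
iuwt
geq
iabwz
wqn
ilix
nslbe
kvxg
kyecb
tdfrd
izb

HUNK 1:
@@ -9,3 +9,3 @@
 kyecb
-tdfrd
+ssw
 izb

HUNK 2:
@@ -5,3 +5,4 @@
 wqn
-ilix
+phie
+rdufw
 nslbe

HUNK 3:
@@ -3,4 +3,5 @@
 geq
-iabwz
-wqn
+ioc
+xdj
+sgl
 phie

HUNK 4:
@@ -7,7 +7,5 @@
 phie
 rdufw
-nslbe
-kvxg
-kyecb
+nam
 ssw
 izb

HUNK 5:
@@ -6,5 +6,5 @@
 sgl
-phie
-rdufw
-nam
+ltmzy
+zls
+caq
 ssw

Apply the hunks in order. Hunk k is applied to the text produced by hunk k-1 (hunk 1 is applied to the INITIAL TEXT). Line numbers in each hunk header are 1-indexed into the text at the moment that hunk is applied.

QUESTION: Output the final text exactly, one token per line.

Answer: nxfc
iuwt
geq
ioc
xdj
sgl
ltmzy
zls
caq
ssw
izb

Derivation:
Hunk 1: at line 9 remove [tdfrd] add [ssw] -> 11 lines: nxfc iuwt geq iabwz wqn ilix nslbe kvxg kyecb ssw izb
Hunk 2: at line 5 remove [ilix] add [phie,rdufw] -> 12 lines: nxfc iuwt geq iabwz wqn phie rdufw nslbe kvxg kyecb ssw izb
Hunk 3: at line 3 remove [iabwz,wqn] add [ioc,xdj,sgl] -> 13 lines: nxfc iuwt geq ioc xdj sgl phie rdufw nslbe kvxg kyecb ssw izb
Hunk 4: at line 7 remove [nslbe,kvxg,kyecb] add [nam] -> 11 lines: nxfc iuwt geq ioc xdj sgl phie rdufw nam ssw izb
Hunk 5: at line 6 remove [phie,rdufw,nam] add [ltmzy,zls,caq] -> 11 lines: nxfc iuwt geq ioc xdj sgl ltmzy zls caq ssw izb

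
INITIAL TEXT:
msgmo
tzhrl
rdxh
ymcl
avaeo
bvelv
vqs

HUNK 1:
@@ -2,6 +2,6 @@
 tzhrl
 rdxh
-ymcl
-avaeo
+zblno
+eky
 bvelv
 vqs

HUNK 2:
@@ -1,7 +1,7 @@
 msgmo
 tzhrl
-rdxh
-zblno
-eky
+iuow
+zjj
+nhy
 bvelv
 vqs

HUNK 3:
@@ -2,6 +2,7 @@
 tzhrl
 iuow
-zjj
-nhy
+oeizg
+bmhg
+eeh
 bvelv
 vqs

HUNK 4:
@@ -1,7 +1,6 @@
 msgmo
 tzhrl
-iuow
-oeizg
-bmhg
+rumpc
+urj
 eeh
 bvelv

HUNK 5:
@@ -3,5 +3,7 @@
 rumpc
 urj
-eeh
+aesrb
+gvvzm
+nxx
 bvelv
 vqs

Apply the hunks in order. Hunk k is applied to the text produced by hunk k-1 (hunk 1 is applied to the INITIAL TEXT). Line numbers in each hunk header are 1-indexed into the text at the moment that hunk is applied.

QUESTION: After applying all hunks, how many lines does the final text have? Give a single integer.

Answer: 9

Derivation:
Hunk 1: at line 2 remove [ymcl,avaeo] add [zblno,eky] -> 7 lines: msgmo tzhrl rdxh zblno eky bvelv vqs
Hunk 2: at line 1 remove [rdxh,zblno,eky] add [iuow,zjj,nhy] -> 7 lines: msgmo tzhrl iuow zjj nhy bvelv vqs
Hunk 3: at line 2 remove [zjj,nhy] add [oeizg,bmhg,eeh] -> 8 lines: msgmo tzhrl iuow oeizg bmhg eeh bvelv vqs
Hunk 4: at line 1 remove [iuow,oeizg,bmhg] add [rumpc,urj] -> 7 lines: msgmo tzhrl rumpc urj eeh bvelv vqs
Hunk 5: at line 3 remove [eeh] add [aesrb,gvvzm,nxx] -> 9 lines: msgmo tzhrl rumpc urj aesrb gvvzm nxx bvelv vqs
Final line count: 9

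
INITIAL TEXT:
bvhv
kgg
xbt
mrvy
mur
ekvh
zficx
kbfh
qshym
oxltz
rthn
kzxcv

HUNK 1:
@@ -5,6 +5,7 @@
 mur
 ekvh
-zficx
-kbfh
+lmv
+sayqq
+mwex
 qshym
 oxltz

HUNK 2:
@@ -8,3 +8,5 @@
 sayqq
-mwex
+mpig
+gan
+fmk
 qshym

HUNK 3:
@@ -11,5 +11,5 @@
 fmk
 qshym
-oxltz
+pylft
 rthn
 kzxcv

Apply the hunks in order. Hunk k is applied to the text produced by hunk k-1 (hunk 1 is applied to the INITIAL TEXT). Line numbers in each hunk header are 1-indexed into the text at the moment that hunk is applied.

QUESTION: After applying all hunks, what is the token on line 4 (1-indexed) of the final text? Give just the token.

Answer: mrvy

Derivation:
Hunk 1: at line 5 remove [zficx,kbfh] add [lmv,sayqq,mwex] -> 13 lines: bvhv kgg xbt mrvy mur ekvh lmv sayqq mwex qshym oxltz rthn kzxcv
Hunk 2: at line 8 remove [mwex] add [mpig,gan,fmk] -> 15 lines: bvhv kgg xbt mrvy mur ekvh lmv sayqq mpig gan fmk qshym oxltz rthn kzxcv
Hunk 3: at line 11 remove [oxltz] add [pylft] -> 15 lines: bvhv kgg xbt mrvy mur ekvh lmv sayqq mpig gan fmk qshym pylft rthn kzxcv
Final line 4: mrvy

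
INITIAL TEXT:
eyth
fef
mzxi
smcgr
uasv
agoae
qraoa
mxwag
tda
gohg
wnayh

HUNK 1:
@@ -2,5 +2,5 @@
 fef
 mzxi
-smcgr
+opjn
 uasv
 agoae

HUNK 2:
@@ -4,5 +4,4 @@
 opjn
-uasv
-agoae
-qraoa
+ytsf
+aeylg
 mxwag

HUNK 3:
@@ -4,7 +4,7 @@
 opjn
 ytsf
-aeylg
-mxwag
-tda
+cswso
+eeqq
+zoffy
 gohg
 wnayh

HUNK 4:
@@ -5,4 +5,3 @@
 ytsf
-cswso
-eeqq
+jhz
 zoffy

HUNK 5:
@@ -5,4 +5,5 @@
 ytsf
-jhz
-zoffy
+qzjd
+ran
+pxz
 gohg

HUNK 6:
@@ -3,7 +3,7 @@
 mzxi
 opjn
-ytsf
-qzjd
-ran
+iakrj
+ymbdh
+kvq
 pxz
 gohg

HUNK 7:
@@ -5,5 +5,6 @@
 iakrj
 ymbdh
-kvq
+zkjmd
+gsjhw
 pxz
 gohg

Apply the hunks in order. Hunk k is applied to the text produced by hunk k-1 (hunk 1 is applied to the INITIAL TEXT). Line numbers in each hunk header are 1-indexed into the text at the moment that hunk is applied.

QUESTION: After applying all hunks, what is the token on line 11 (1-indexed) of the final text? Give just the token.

Hunk 1: at line 2 remove [smcgr] add [opjn] -> 11 lines: eyth fef mzxi opjn uasv agoae qraoa mxwag tda gohg wnayh
Hunk 2: at line 4 remove [uasv,agoae,qraoa] add [ytsf,aeylg] -> 10 lines: eyth fef mzxi opjn ytsf aeylg mxwag tda gohg wnayh
Hunk 3: at line 4 remove [aeylg,mxwag,tda] add [cswso,eeqq,zoffy] -> 10 lines: eyth fef mzxi opjn ytsf cswso eeqq zoffy gohg wnayh
Hunk 4: at line 5 remove [cswso,eeqq] add [jhz] -> 9 lines: eyth fef mzxi opjn ytsf jhz zoffy gohg wnayh
Hunk 5: at line 5 remove [jhz,zoffy] add [qzjd,ran,pxz] -> 10 lines: eyth fef mzxi opjn ytsf qzjd ran pxz gohg wnayh
Hunk 6: at line 3 remove [ytsf,qzjd,ran] add [iakrj,ymbdh,kvq] -> 10 lines: eyth fef mzxi opjn iakrj ymbdh kvq pxz gohg wnayh
Hunk 7: at line 5 remove [kvq] add [zkjmd,gsjhw] -> 11 lines: eyth fef mzxi opjn iakrj ymbdh zkjmd gsjhw pxz gohg wnayh
Final line 11: wnayh

Answer: wnayh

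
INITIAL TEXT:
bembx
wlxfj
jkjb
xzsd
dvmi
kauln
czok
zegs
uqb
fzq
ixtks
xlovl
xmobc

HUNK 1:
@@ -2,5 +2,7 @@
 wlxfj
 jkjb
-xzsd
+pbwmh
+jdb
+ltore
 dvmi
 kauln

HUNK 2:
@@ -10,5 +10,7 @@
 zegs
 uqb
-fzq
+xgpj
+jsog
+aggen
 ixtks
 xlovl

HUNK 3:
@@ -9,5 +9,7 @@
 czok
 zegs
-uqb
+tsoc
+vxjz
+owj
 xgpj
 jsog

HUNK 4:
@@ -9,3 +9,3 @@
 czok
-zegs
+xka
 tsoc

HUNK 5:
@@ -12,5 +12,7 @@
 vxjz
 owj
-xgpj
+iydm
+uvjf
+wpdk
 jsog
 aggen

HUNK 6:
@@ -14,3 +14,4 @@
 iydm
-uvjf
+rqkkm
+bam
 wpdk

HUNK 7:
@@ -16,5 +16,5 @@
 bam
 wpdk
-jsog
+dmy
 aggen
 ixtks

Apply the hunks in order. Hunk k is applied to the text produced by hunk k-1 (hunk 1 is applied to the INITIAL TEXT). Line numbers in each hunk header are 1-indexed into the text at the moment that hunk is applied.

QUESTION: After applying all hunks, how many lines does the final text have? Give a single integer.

Hunk 1: at line 2 remove [xzsd] add [pbwmh,jdb,ltore] -> 15 lines: bembx wlxfj jkjb pbwmh jdb ltore dvmi kauln czok zegs uqb fzq ixtks xlovl xmobc
Hunk 2: at line 10 remove [fzq] add [xgpj,jsog,aggen] -> 17 lines: bembx wlxfj jkjb pbwmh jdb ltore dvmi kauln czok zegs uqb xgpj jsog aggen ixtks xlovl xmobc
Hunk 3: at line 9 remove [uqb] add [tsoc,vxjz,owj] -> 19 lines: bembx wlxfj jkjb pbwmh jdb ltore dvmi kauln czok zegs tsoc vxjz owj xgpj jsog aggen ixtks xlovl xmobc
Hunk 4: at line 9 remove [zegs] add [xka] -> 19 lines: bembx wlxfj jkjb pbwmh jdb ltore dvmi kauln czok xka tsoc vxjz owj xgpj jsog aggen ixtks xlovl xmobc
Hunk 5: at line 12 remove [xgpj] add [iydm,uvjf,wpdk] -> 21 lines: bembx wlxfj jkjb pbwmh jdb ltore dvmi kauln czok xka tsoc vxjz owj iydm uvjf wpdk jsog aggen ixtks xlovl xmobc
Hunk 6: at line 14 remove [uvjf] add [rqkkm,bam] -> 22 lines: bembx wlxfj jkjb pbwmh jdb ltore dvmi kauln czok xka tsoc vxjz owj iydm rqkkm bam wpdk jsog aggen ixtks xlovl xmobc
Hunk 7: at line 16 remove [jsog] add [dmy] -> 22 lines: bembx wlxfj jkjb pbwmh jdb ltore dvmi kauln czok xka tsoc vxjz owj iydm rqkkm bam wpdk dmy aggen ixtks xlovl xmobc
Final line count: 22

Answer: 22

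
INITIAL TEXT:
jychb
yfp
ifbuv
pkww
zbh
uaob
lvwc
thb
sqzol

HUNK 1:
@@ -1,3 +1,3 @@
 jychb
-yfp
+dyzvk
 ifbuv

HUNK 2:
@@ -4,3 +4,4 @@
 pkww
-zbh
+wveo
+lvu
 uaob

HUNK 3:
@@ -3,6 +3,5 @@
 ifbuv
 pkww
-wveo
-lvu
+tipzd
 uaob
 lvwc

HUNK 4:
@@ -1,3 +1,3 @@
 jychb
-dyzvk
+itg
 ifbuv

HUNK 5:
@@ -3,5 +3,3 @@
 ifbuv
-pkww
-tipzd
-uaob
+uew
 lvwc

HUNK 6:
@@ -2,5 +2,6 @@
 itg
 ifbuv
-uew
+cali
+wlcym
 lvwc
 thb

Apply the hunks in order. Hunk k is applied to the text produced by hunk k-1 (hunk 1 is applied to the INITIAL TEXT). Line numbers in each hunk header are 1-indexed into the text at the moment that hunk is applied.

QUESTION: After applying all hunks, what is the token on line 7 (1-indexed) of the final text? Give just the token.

Answer: thb

Derivation:
Hunk 1: at line 1 remove [yfp] add [dyzvk] -> 9 lines: jychb dyzvk ifbuv pkww zbh uaob lvwc thb sqzol
Hunk 2: at line 4 remove [zbh] add [wveo,lvu] -> 10 lines: jychb dyzvk ifbuv pkww wveo lvu uaob lvwc thb sqzol
Hunk 3: at line 3 remove [wveo,lvu] add [tipzd] -> 9 lines: jychb dyzvk ifbuv pkww tipzd uaob lvwc thb sqzol
Hunk 4: at line 1 remove [dyzvk] add [itg] -> 9 lines: jychb itg ifbuv pkww tipzd uaob lvwc thb sqzol
Hunk 5: at line 3 remove [pkww,tipzd,uaob] add [uew] -> 7 lines: jychb itg ifbuv uew lvwc thb sqzol
Hunk 6: at line 2 remove [uew] add [cali,wlcym] -> 8 lines: jychb itg ifbuv cali wlcym lvwc thb sqzol
Final line 7: thb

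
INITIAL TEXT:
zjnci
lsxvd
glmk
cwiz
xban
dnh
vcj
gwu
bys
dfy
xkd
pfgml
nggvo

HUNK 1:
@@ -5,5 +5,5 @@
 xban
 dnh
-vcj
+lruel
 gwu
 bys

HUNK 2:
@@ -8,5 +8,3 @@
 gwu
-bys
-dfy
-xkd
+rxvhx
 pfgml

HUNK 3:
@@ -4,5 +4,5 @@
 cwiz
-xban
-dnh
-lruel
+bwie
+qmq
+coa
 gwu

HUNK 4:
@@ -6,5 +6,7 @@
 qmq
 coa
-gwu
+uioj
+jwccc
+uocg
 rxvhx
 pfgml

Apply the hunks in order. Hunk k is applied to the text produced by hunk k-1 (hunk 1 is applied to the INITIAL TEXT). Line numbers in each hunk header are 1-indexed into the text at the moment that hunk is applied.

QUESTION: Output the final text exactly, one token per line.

Hunk 1: at line 5 remove [vcj] add [lruel] -> 13 lines: zjnci lsxvd glmk cwiz xban dnh lruel gwu bys dfy xkd pfgml nggvo
Hunk 2: at line 8 remove [bys,dfy,xkd] add [rxvhx] -> 11 lines: zjnci lsxvd glmk cwiz xban dnh lruel gwu rxvhx pfgml nggvo
Hunk 3: at line 4 remove [xban,dnh,lruel] add [bwie,qmq,coa] -> 11 lines: zjnci lsxvd glmk cwiz bwie qmq coa gwu rxvhx pfgml nggvo
Hunk 4: at line 6 remove [gwu] add [uioj,jwccc,uocg] -> 13 lines: zjnci lsxvd glmk cwiz bwie qmq coa uioj jwccc uocg rxvhx pfgml nggvo

Answer: zjnci
lsxvd
glmk
cwiz
bwie
qmq
coa
uioj
jwccc
uocg
rxvhx
pfgml
nggvo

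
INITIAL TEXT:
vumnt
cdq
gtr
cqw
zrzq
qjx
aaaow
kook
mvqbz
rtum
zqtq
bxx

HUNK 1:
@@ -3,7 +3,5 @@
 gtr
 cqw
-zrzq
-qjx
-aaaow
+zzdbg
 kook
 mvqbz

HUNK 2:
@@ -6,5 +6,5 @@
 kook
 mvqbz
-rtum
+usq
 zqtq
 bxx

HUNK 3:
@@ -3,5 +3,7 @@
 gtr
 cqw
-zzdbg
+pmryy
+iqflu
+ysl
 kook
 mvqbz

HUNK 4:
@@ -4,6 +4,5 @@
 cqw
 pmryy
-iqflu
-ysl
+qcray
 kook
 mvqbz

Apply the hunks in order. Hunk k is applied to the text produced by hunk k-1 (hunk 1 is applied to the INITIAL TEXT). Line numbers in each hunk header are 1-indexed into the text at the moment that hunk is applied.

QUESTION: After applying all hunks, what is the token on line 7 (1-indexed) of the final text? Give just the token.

Answer: kook

Derivation:
Hunk 1: at line 3 remove [zrzq,qjx,aaaow] add [zzdbg] -> 10 lines: vumnt cdq gtr cqw zzdbg kook mvqbz rtum zqtq bxx
Hunk 2: at line 6 remove [rtum] add [usq] -> 10 lines: vumnt cdq gtr cqw zzdbg kook mvqbz usq zqtq bxx
Hunk 3: at line 3 remove [zzdbg] add [pmryy,iqflu,ysl] -> 12 lines: vumnt cdq gtr cqw pmryy iqflu ysl kook mvqbz usq zqtq bxx
Hunk 4: at line 4 remove [iqflu,ysl] add [qcray] -> 11 lines: vumnt cdq gtr cqw pmryy qcray kook mvqbz usq zqtq bxx
Final line 7: kook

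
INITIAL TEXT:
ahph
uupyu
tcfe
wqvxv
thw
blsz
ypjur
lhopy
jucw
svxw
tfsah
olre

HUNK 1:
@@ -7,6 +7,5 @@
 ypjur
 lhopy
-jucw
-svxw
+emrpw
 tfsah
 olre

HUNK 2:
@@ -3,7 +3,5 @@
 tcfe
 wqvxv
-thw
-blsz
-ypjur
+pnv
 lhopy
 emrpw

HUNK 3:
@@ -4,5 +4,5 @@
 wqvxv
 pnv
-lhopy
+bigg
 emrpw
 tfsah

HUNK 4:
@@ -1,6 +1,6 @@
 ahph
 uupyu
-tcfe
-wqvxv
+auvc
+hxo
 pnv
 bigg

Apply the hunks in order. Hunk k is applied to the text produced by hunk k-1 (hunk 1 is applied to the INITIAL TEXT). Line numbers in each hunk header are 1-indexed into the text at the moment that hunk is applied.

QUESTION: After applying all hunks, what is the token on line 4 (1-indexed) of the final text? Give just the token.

Answer: hxo

Derivation:
Hunk 1: at line 7 remove [jucw,svxw] add [emrpw] -> 11 lines: ahph uupyu tcfe wqvxv thw blsz ypjur lhopy emrpw tfsah olre
Hunk 2: at line 3 remove [thw,blsz,ypjur] add [pnv] -> 9 lines: ahph uupyu tcfe wqvxv pnv lhopy emrpw tfsah olre
Hunk 3: at line 4 remove [lhopy] add [bigg] -> 9 lines: ahph uupyu tcfe wqvxv pnv bigg emrpw tfsah olre
Hunk 4: at line 1 remove [tcfe,wqvxv] add [auvc,hxo] -> 9 lines: ahph uupyu auvc hxo pnv bigg emrpw tfsah olre
Final line 4: hxo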